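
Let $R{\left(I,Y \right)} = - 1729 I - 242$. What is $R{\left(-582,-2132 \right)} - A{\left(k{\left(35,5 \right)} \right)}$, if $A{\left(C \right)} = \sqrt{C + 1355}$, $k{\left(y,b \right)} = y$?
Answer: $1006036 - \sqrt{1390} \approx 1.006 \cdot 10^{6}$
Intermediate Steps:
$R{\left(I,Y \right)} = -242 - 1729 I$
$A{\left(C \right)} = \sqrt{1355 + C}$
$R{\left(-582,-2132 \right)} - A{\left(k{\left(35,5 \right)} \right)} = \left(-242 - -1006278\right) - \sqrt{1355 + 35} = \left(-242 + 1006278\right) - \sqrt{1390} = 1006036 - \sqrt{1390}$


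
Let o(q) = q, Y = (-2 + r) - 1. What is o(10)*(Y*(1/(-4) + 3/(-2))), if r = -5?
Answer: 140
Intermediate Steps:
Y = -8 (Y = (-2 - 5) - 1 = -7 - 1 = -8)
o(10)*(Y*(1/(-4) + 3/(-2))) = 10*(-8*(1/(-4) + 3/(-2))) = 10*(-8*(1*(-¼) + 3*(-½))) = 10*(-8*(-¼ - 3/2)) = 10*(-8*(-7/4)) = 10*14 = 140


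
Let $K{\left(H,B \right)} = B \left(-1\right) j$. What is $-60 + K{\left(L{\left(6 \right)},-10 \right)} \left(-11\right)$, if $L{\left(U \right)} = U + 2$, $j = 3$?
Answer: $-390$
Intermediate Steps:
$L{\left(U \right)} = 2 + U$
$K{\left(H,B \right)} = - 3 B$ ($K{\left(H,B \right)} = B \left(-1\right) 3 = - B 3 = - 3 B$)
$-60 + K{\left(L{\left(6 \right)},-10 \right)} \left(-11\right) = -60 + \left(-3\right) \left(-10\right) \left(-11\right) = -60 + 30 \left(-11\right) = -60 - 330 = -390$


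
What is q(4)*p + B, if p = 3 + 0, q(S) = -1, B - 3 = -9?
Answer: -9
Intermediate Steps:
B = -6 (B = 3 - 9 = -6)
p = 3
q(4)*p + B = -1*3 - 6 = -3 - 6 = -9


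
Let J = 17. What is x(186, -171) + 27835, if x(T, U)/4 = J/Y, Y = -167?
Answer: 4648377/167 ≈ 27835.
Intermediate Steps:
x(T, U) = -68/167 (x(T, U) = 4*(17/(-167)) = 4*(17*(-1/167)) = 4*(-17/167) = -68/167)
x(186, -171) + 27835 = -68/167 + 27835 = 4648377/167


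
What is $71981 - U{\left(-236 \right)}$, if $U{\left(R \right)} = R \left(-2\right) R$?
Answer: $183373$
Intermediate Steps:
$U{\left(R \right)} = - 2 R^{2}$ ($U{\left(R \right)} = - 2 R R = - 2 R^{2}$)
$71981 - U{\left(-236 \right)} = 71981 - - 2 \left(-236\right)^{2} = 71981 - \left(-2\right) 55696 = 71981 - -111392 = 71981 + 111392 = 183373$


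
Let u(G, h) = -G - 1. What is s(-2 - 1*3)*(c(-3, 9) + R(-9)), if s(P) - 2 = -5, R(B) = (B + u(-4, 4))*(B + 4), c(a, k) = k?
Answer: -117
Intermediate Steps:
u(G, h) = -1 - G
R(B) = (3 + B)*(4 + B) (R(B) = (B + (-1 - 1*(-4)))*(B + 4) = (B + (-1 + 4))*(4 + B) = (B + 3)*(4 + B) = (3 + B)*(4 + B))
s(P) = -3 (s(P) = 2 - 5 = -3)
s(-2 - 1*3)*(c(-3, 9) + R(-9)) = -3*(9 + (12 + (-9)² + 7*(-9))) = -3*(9 + (12 + 81 - 63)) = -3*(9 + 30) = -3*39 = -117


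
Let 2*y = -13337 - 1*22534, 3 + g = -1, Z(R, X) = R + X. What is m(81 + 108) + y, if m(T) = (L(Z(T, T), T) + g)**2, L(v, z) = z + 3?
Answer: 34817/2 ≈ 17409.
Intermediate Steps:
g = -4 (g = -3 - 1 = -4)
L(v, z) = 3 + z
m(T) = (-1 + T)**2 (m(T) = ((3 + T) - 4)**2 = (-1 + T)**2)
y = -35871/2 (y = (-13337 - 1*22534)/2 = (-13337 - 22534)/2 = (1/2)*(-35871) = -35871/2 ≈ -17936.)
m(81 + 108) + y = (-1 + (81 + 108))**2 - 35871/2 = (-1 + 189)**2 - 35871/2 = 188**2 - 35871/2 = 35344 - 35871/2 = 34817/2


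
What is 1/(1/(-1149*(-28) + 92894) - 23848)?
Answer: -125066/2982573967 ≈ -4.1932e-5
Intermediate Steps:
1/(1/(-1149*(-28) + 92894) - 23848) = 1/(1/(32172 + 92894) - 23848) = 1/(1/125066 - 23848) = 1/(-2982573967/125066) = -125066/2982573967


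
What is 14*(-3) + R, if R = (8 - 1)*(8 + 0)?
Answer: 14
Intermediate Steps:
R = 56 (R = 7*8 = 56)
14*(-3) + R = 14*(-3) + 56 = -42 + 56 = 14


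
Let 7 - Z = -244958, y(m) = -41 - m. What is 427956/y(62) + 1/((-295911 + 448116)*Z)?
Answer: -15956295733595597/3840344475975 ≈ -4154.9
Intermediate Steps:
Z = 244965 (Z = 7 - 1*(-244958) = 7 + 244958 = 244965)
427956/y(62) + 1/((-295911 + 448116)*Z) = 427956/(-41 - 1*62) + 1/((-295911 + 448116)*244965) = 427956/(-41 - 62) + (1/244965)/152205 = 427956/(-103) + (1/152205)*(1/244965) = 427956*(-1/103) + 1/37284897825 = -427956/103 + 1/37284897825 = -15956295733595597/3840344475975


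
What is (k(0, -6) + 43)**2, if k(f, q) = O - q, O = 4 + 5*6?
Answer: 6889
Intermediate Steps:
O = 34 (O = 4 + 30 = 34)
k(f, q) = 34 - q
(k(0, -6) + 43)**2 = ((34 - 1*(-6)) + 43)**2 = ((34 + 6) + 43)**2 = (40 + 43)**2 = 83**2 = 6889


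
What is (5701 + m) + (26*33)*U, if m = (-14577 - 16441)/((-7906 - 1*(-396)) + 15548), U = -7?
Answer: -1241304/4019 ≈ -308.86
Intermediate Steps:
m = -15509/4019 (m = -31018/((-7906 + 396) + 15548) = -31018/(-7510 + 15548) = -31018/8038 = -31018*1/8038 = -15509/4019 ≈ -3.8589)
(5701 + m) + (26*33)*U = (5701 - 15509/4019) + (26*33)*(-7) = 22896810/4019 + 858*(-7) = 22896810/4019 - 6006 = -1241304/4019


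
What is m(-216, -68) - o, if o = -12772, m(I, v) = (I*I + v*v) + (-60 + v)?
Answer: 63924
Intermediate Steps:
m(I, v) = -60 + v + I² + v² (m(I, v) = (I² + v²) + (-60 + v) = -60 + v + I² + v²)
m(-216, -68) - o = (-60 - 68 + (-216)² + (-68)²) - 1*(-12772) = (-60 - 68 + 46656 + 4624) + 12772 = 51152 + 12772 = 63924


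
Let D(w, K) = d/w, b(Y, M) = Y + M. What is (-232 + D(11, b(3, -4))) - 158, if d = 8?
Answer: -4282/11 ≈ -389.27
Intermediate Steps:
b(Y, M) = M + Y
D(w, K) = 8/w
(-232 + D(11, b(3, -4))) - 158 = (-232 + 8/11) - 158 = -2544/11 - 158 = -4282/11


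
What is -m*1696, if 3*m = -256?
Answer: 434176/3 ≈ 1.4473e+5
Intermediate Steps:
m = -256/3 (m = (1/3)*(-256) = -256/3 ≈ -85.333)
-m*1696 = -(-256)*1696/3 = -1*(-434176/3) = 434176/3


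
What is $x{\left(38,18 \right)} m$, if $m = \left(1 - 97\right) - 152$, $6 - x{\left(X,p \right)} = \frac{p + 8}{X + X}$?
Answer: $- \frac{26660}{19} \approx -1403.2$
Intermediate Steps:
$x{\left(X,p \right)} = 6 - \frac{8 + p}{2 X}$ ($x{\left(X,p \right)} = 6 - \frac{p + 8}{X + X} = 6 - \frac{8 + p}{2 X}$)
$m = -248$ ($m = -96 - 152 = -248$)
$x{\left(38,18 \right)} m = \frac{-8 - 18 + 12 \cdot 38}{2 \cdot 38} \left(-248\right) = \frac{1}{2} \cdot \frac{1}{38} \left(-8 - 18 + 456\right) \left(-248\right) = \frac{1}{2} \cdot \frac{1}{38} \cdot 430 \left(-248\right) = \frac{215}{38} \left(-248\right) = - \frac{26660}{19}$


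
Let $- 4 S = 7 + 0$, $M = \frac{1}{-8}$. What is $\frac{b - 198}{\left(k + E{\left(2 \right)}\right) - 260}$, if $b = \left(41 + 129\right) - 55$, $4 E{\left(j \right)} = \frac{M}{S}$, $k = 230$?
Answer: $\frac{4648}{1679} \approx 2.7683$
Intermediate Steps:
$M = - \frac{1}{8} \approx -0.125$
$S = - \frac{7}{4}$ ($S = - \frac{7 + 0}{4} = \left(- \frac{1}{4}\right) 7 = - \frac{7}{4} \approx -1.75$)
$E{\left(j \right)} = \frac{1}{56}$ ($E{\left(j \right)} = \frac{\left(- \frac{1}{8}\right) \frac{1}{- \frac{7}{4}}}{4} = \frac{\left(- \frac{1}{8}\right) \left(- \frac{4}{7}\right)}{4} = \frac{1}{4} \cdot \frac{1}{14} = \frac{1}{56}$)
$b = 115$ ($b = 170 - 55 = 115$)
$\frac{b - 198}{\left(k + E{\left(2 \right)}\right) - 260} = \frac{115 - 198}{\left(230 + \frac{1}{56}\right) - 260} = - \frac{83}{\frac{12881}{56} - 260} = - \frac{83}{- \frac{1679}{56}} = \left(-83\right) \left(- \frac{56}{1679}\right) = \frac{4648}{1679}$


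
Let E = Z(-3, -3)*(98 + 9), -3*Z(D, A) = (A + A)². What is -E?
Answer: 1284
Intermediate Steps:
Z(D, A) = -4*A²/3 (Z(D, A) = -(A + A)²/3 = -4*A²/3)
E = -1284 (E = (-4/3*(-3)²)*(98 + 9) = -4/3*9*107 = -12*107 = -1284)
-E = -1*(-1284) = 1284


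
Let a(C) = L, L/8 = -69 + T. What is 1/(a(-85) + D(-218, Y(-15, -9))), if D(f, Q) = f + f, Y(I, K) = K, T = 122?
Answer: -1/12 ≈ -0.083333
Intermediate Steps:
L = 424 (L = 8*(-69 + 122) = 8*53 = 424)
a(C) = 424
D(f, Q) = 2*f
1/(a(-85) + D(-218, Y(-15, -9))) = 1/(424 + 2*(-218)) = 1/(424 - 436) = 1/(-12) = -1/12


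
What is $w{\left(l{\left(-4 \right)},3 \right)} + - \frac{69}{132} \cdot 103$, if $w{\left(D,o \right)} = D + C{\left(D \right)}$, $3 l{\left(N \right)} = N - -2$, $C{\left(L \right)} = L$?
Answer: $- \frac{7283}{132} \approx -55.174$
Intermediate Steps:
$l{\left(N \right)} = \frac{2}{3} + \frac{N}{3}$ ($l{\left(N \right)} = \frac{N - -2}{3} = \frac{N + 2}{3} = \frac{2 + N}{3} = \frac{2}{3} + \frac{N}{3}$)
$w{\left(D,o \right)} = 2 D$ ($w{\left(D,o \right)} = D + D = 2 D$)
$w{\left(l{\left(-4 \right)},3 \right)} + - \frac{69}{132} \cdot 103 = 2 \left(\frac{2}{3} + \frac{1}{3} \left(-4\right)\right) + - \frac{69}{132} \cdot 103 = 2 \left(\frac{2}{3} - \frac{4}{3}\right) + \left(-69\right) \frac{1}{132} \cdot 103 = 2 \left(- \frac{2}{3}\right) - \frac{2369}{44} = - \frac{4}{3} - \frac{2369}{44} = - \frac{7283}{132}$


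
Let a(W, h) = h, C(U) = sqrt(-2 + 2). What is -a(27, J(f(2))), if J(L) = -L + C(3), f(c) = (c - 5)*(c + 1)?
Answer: -9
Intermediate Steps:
C(U) = 0 (C(U) = sqrt(0) = 0)
f(c) = (1 + c)*(-5 + c) (f(c) = (-5 + c)*(1 + c) = (1 + c)*(-5 + c))
J(L) = -L (J(L) = -L + 0 = -L)
-a(27, J(f(2))) = -(-1)*(-5 + 2**2 - 4*2) = -(-1)*(-5 + 4 - 8) = -(-1)*(-9) = -1*9 = -9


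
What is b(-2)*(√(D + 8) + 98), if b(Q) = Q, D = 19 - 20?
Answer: -196 - 2*√7 ≈ -201.29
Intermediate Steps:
D = -1
b(-2)*(√(D + 8) + 98) = -2*(√(-1 + 8) + 98) = -2*(√7 + 98) = -2*(98 + √7) = -196 - 2*√7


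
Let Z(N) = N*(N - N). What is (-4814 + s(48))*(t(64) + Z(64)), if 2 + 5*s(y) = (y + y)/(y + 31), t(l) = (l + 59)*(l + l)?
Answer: -29938664448/395 ≈ -7.5794e+7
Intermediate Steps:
Z(N) = 0 (Z(N) = N*0 = 0)
t(l) = 2*l*(59 + l) (t(l) = (59 + l)*(2*l) = 2*l*(59 + l))
s(y) = -⅖ + 2*y/(5*(31 + y)) (s(y) = -⅖ + ((y + y)/(y + 31))/5 = -⅖ + ((2*y)/(31 + y))/5 = -⅖ + (2*y/(31 + y))/5 = -⅖ + 2*y/(5*(31 + y)))
(-4814 + s(48))*(t(64) + Z(64)) = (-4814 - 62/(155 + 5*48))*(2*64*(59 + 64) + 0) = (-4814 - 62/(155 + 240))*(2*64*123 + 0) = (-4814 - 62/395)*(15744 + 0) = (-4814 - 62*1/395)*15744 = (-4814 - 62/395)*15744 = -1901592/395*15744 = -29938664448/395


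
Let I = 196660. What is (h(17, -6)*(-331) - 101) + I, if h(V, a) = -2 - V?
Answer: 202848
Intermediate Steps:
(h(17, -6)*(-331) - 101) + I = ((-2 - 1*17)*(-331) - 101) + 196660 = ((-2 - 17)*(-331) - 101) + 196660 = (-19*(-331) - 101) + 196660 = (6289 - 101) + 196660 = 6188 + 196660 = 202848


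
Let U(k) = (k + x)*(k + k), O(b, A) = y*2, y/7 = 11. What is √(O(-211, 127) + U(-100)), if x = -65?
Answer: 11*√274 ≈ 182.08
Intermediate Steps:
y = 77 (y = 7*11 = 77)
O(b, A) = 154 (O(b, A) = 77*2 = 154)
U(k) = 2*k*(-65 + k) (U(k) = (k - 65)*(k + k) = (-65 + k)*(2*k) = 2*k*(-65 + k))
√(O(-211, 127) + U(-100)) = √(154 + 2*(-100)*(-65 - 100)) = √(154 + 2*(-100)*(-165)) = √(154 + 33000) = √33154 = 11*√274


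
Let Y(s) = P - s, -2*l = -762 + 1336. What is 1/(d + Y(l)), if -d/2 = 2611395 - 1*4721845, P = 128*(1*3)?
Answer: 1/4221571 ≈ 2.3688e-7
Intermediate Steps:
P = 384 (P = 128*3 = 384)
l = -287 (l = -(-762 + 1336)/2 = -1/2*574 = -287)
Y(s) = 384 - s
d = 4220900 (d = -2*(2611395 - 1*4721845) = -2*(2611395 - 4721845) = -2*(-2110450) = 4220900)
1/(d + Y(l)) = 1/(4220900 + (384 - 1*(-287))) = 1/(4220900 + (384 + 287)) = 1/(4220900 + 671) = 1/4221571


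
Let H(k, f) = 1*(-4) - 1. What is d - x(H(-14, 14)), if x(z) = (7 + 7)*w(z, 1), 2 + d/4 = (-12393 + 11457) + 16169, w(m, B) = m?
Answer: 60994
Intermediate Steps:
H(k, f) = -5 (H(k, f) = -4 - 1 = -5)
d = 60924 (d = -8 + 4*((-12393 + 11457) + 16169) = -8 + 4*(-936 + 16169) = -8 + 4*15233 = -8 + 60932 = 60924)
x(z) = 14*z (x(z) = (7 + 7)*z = 14*z)
d - x(H(-14, 14)) = 60924 - 14*(-5) = 60924 - 1*(-70) = 60924 + 70 = 60994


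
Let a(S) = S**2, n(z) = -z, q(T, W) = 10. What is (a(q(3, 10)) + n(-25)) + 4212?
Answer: 4337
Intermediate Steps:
(a(q(3, 10)) + n(-25)) + 4212 = (10**2 - 1*(-25)) + 4212 = (100 + 25) + 4212 = 125 + 4212 = 4337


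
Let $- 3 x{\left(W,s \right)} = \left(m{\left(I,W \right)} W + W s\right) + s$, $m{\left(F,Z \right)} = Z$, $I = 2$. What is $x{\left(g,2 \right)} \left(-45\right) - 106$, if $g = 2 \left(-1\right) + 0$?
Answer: $-76$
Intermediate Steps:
$g = -2$ ($g = -2 + 0 = -2$)
$x{\left(W,s \right)} = - \frac{s}{3} - \frac{W^{2}}{3} - \frac{W s}{3}$ ($x{\left(W,s \right)} = - \frac{\left(W W + W s\right) + s}{3} = - \frac{\left(W^{2} + W s\right) + s}{3} = - \frac{s + W^{2} + W s}{3} = - \frac{s}{3} - \frac{W^{2}}{3} - \frac{W s}{3}$)
$x{\left(g,2 \right)} \left(-45\right) - 106 = \left(\left(- \frac{1}{3}\right) 2 - \frac{\left(-2\right)^{2}}{3} - \left(- \frac{2}{3}\right) 2\right) \left(-45\right) - 106 = \left(- \frac{2}{3} - \frac{4}{3} + \frac{4}{3}\right) \left(-45\right) - 106 = \left(- \frac{2}{3}\right) \left(-45\right) - 106 = 30 - 106 = -76$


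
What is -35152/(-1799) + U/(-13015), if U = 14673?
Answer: 431106553/23413985 ≈ 18.412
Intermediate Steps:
-35152/(-1799) + U/(-13015) = -35152/(-1799) + 14673/(-13015) = -35152*(-1/1799) + 14673*(-1/13015) = 35152/1799 - 14673/13015 = 431106553/23413985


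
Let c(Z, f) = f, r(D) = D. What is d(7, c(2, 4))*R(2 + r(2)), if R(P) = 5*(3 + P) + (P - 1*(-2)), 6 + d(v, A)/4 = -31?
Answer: -6068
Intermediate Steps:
d(v, A) = -148 (d(v, A) = -24 + 4*(-31) = -24 - 124 = -148)
R(P) = 17 + 6*P (R(P) = (15 + 5*P) + (P + 2) = (15 + 5*P) + (2 + P) = 17 + 6*P)
d(7, c(2, 4))*R(2 + r(2)) = -148*(17 + 6*(2 + 2)) = -148*(17 + 6*4) = -148*(17 + 24) = -148*41 = -6068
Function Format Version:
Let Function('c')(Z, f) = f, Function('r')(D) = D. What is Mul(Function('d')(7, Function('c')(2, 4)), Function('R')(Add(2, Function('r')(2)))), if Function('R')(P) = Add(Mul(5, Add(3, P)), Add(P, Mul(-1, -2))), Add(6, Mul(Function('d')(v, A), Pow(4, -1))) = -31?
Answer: -6068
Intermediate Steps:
Function('d')(v, A) = -148 (Function('d')(v, A) = Add(-24, Mul(4, -31)) = Add(-24, -124) = -148)
Function('R')(P) = Add(17, Mul(6, P)) (Function('R')(P) = Add(Add(15, Mul(5, P)), Add(P, 2)) = Add(Add(15, Mul(5, P)), Add(2, P)) = Add(17, Mul(6, P)))
Mul(Function('d')(7, Function('c')(2, 4)), Function('R')(Add(2, Function('r')(2)))) = Mul(-148, Add(17, Mul(6, Add(2, 2)))) = Mul(-148, Add(17, Mul(6, 4))) = Mul(-148, Add(17, 24)) = Mul(-148, 41) = -6068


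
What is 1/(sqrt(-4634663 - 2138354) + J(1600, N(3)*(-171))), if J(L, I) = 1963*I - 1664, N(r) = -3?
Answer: 1005355/1010745449042 - I*sqrt(6773017)/1010745449042 ≈ 9.9467e-7 - 2.5748e-9*I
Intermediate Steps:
J(L, I) = -1664 + 1963*I
1/(sqrt(-4634663 - 2138354) + J(1600, N(3)*(-171))) = 1/(sqrt(-4634663 - 2138354) + (-1664 + 1963*(-3*(-171)))) = 1/(sqrt(-6773017) + (-1664 + 1963*513)) = 1/(I*sqrt(6773017) + (-1664 + 1007019)) = 1/(I*sqrt(6773017) + 1005355) = 1/(1005355 + I*sqrt(6773017))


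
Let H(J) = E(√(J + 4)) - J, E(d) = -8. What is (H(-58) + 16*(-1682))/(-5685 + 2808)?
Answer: 8954/959 ≈ 9.3368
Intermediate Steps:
H(J) = -8 - J
(H(-58) + 16*(-1682))/(-5685 + 2808) = ((-8 - 1*(-58)) + 16*(-1682))/(-5685 + 2808) = ((-8 + 58) - 26912)/(-2877) = (50 - 26912)*(-1/2877) = -26862*(-1/2877) = 8954/959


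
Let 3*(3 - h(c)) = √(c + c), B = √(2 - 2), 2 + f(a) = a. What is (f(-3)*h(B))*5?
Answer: -75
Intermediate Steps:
f(a) = -2 + a
B = 0 (B = √0 = 0)
h(c) = 3 - √2*√c/3 (h(c) = 3 - √(c + c)/3 = 3 - √2*√c/3)
(f(-3)*h(B))*5 = ((-2 - 3)*(3 - √2*√0/3))*5 = -5*(3 - ⅓*√2*0)*5 = -5*(3 + 0)*5 = -5*3*5 = -15*5 = -75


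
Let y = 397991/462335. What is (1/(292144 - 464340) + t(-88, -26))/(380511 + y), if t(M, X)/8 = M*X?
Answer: 1457222397666305/30293400696702496 ≈ 0.048104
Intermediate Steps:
t(M, X) = 8*M*X (t(M, X) = 8*(M*X) = 8*M*X)
y = 397991/462335 (y = 397991*(1/462335) = 397991/462335 ≈ 0.86083)
(1/(292144 - 464340) + t(-88, -26))/(380511 + y) = (1/(292144 - 464340) + 8*(-88)*(-26))/(380511 + 397991/462335) = (1/(-172196) + 18304)/(175923951176/462335) = (-1/172196 + 18304)*(462335/175923951176) = (3151875583/172196)*(462335/175923951176) = 1457222397666305/30293400696702496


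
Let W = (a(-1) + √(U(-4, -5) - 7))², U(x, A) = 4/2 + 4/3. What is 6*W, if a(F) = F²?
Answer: -16 + 4*I*√33 ≈ -16.0 + 22.978*I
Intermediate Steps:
U(x, A) = 10/3 (U(x, A) = 4*(½) + 4*(⅓) = 2 + 4/3 = 10/3)
W = (1 + I*√33/3)² (W = ((-1)² + √(10/3 - 7))² = (1 + √(-11/3))² = (1 + I*√33/3)² ≈ -2.6667 + 3.8297*I)
6*W = 6*((3 + I*√33)²/9) = 2*(3 + I*√33)²/3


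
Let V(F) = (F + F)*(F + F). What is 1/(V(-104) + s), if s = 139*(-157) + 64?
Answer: 1/21505 ≈ 4.6501e-5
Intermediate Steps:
V(F) = 4*F**2 (V(F) = (2*F)*(2*F) = 4*F**2)
s = -21759 (s = -21823 + 64 = -21759)
1/(V(-104) + s) = 1/(4*(-104)**2 - 21759) = 1/(4*10816 - 21759) = 1/(43264 - 21759) = 1/21505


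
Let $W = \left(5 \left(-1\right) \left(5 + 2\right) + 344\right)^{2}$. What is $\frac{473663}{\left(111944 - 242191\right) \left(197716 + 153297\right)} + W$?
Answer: $\frac{4365237615262828}{45718390211} \approx 95481.0$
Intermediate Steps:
$W = 95481$ ($W = \left(\left(-5\right) 7 + 344\right)^{2} = \left(-35 + 344\right)^{2} = 309^{2} = 95481$)
$\frac{473663}{\left(111944 - 242191\right) \left(197716 + 153297\right)} + W = \frac{473663}{\left(111944 - 242191\right) \left(197716 + 153297\right)} + 95481 = \frac{473663}{\left(-130247\right) 351013} + 95481 = \frac{473663}{-45718390211} + 95481 = 473663 \left(- \frac{1}{45718390211}\right) + 95481 = - \frac{473663}{45718390211} + 95481 = \frac{4365237615262828}{45718390211}$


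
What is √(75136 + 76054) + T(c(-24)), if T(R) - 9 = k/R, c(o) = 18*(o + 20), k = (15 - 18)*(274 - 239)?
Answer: 251/24 + √151190 ≈ 399.29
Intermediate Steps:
k = -105 (k = -3*35 = -105)
c(o) = 360 + 18*o (c(o) = 18*(20 + o) = 360 + 18*o)
T(R) = 9 - 105/R
√(75136 + 76054) + T(c(-24)) = √(75136 + 76054) + (9 - 105/(360 + 18*(-24))) = √151190 + (9 - 105/(360 - 432)) = √151190 + (9 - 105/(-72)) = √151190 + (9 - 105*(-1/72)) = √151190 + (9 + 35/24) = √151190 + 251/24 = 251/24 + √151190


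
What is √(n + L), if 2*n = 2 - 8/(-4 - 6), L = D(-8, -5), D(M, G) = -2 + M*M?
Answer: √1585/5 ≈ 7.9624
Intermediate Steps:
D(M, G) = -2 + M²
L = 62 (L = -2 + (-8)² = -2 + 64 = 62)
n = 7/5 (n = (2 - 8/(-4 - 6))/2 = (2 - 8/(-10))/2 = (2 - 8*(-⅒))/2 = (2 + ⅘)/2 = (½)*(14/5) = 7/5 ≈ 1.4000)
√(n + L) = √(7/5 + 62) = √(317/5) = √1585/5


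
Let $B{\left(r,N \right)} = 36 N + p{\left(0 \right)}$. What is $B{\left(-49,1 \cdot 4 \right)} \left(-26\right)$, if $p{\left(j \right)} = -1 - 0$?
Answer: $-3718$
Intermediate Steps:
$p{\left(j \right)} = -1$ ($p{\left(j \right)} = -1 + 0 = -1$)
$B{\left(r,N \right)} = -1 + 36 N$ ($B{\left(r,N \right)} = 36 N - 1 = -1 + 36 N$)
$B{\left(-49,1 \cdot 4 \right)} \left(-26\right) = \left(-1 + 36 \cdot 1 \cdot 4\right) \left(-26\right) = \left(-1 + 36 \cdot 4\right) \left(-26\right) = \left(-1 + 144\right) \left(-26\right) = 143 \left(-26\right) = -3718$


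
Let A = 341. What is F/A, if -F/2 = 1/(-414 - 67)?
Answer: 2/164021 ≈ 1.2194e-5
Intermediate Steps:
F = 2/481 (F = -2/(-414 - 67) = -2/(-481) = -2*(-1/481) = 2/481 ≈ 0.0041580)
F/A = (2/481)/341 = (2/481)*(1/341) = 2/164021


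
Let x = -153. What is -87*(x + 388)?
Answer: -20445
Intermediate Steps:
-87*(x + 388) = -87*(-153 + 388) = -87*235 = -20445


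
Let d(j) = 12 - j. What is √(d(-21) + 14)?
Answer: √47 ≈ 6.8557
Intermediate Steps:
√(d(-21) + 14) = √((12 - 1*(-21)) + 14) = √((12 + 21) + 14) = √(33 + 14) = √47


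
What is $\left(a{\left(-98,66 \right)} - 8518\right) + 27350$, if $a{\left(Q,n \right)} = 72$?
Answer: $18904$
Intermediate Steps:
$\left(a{\left(-98,66 \right)} - 8518\right) + 27350 = \left(72 - 8518\right) + 27350 = -8446 + 27350 = 18904$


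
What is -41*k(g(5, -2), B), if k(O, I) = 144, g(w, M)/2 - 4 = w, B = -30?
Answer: -5904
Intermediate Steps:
g(w, M) = 8 + 2*w
-41*k(g(5, -2), B) = -41*144 = -5904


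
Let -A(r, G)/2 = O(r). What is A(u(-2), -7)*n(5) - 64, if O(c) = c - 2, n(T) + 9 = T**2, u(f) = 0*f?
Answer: 0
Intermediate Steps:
u(f) = 0
n(T) = -9 + T**2
O(c) = -2 + c
A(r, G) = 4 - 2*r (A(r, G) = -2*(-2 + r) = 4 - 2*r)
A(u(-2), -7)*n(5) - 64 = (4 - 2*0)*(-9 + 5**2) - 64 = (4 + 0)*(-9 + 25) - 64 = 4*16 - 64 = 64 - 64 = 0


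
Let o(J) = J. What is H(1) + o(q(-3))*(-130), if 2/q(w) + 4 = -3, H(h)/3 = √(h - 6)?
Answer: 260/7 + 3*I*√5 ≈ 37.143 + 6.7082*I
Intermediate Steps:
H(h) = 3*√(-6 + h) (H(h) = 3*√(h - 6) = 3*√(-6 + h))
q(w) = -2/7 (q(w) = 2/(-4 - 3) = 2/(-7) = 2*(-⅐) = -2/7)
H(1) + o(q(-3))*(-130) = 3*√(-6 + 1) - 2/7*(-130) = 3*√(-5) + 260/7 = 3*(I*√5) + 260/7 = 3*I*√5 + 260/7 = 260/7 + 3*I*√5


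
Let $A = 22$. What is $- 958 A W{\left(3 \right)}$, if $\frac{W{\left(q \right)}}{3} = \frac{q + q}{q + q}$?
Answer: $-63228$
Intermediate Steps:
$W{\left(q \right)} = 3$ ($W{\left(q \right)} = 3 \frac{q + q}{q + q} = 3 \frac{2 q}{2 q} = 3 \cdot 2 q \frac{1}{2 q} = 3 \cdot 1 = 3$)
$- 958 A W{\left(3 \right)} = \left(-958\right) 22 \cdot 3 = \left(-21076\right) 3 = -63228$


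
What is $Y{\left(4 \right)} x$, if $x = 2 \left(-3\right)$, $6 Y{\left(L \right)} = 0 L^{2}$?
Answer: $0$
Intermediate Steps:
$Y{\left(L \right)} = 0$ ($Y{\left(L \right)} = \frac{0 L^{2}}{6} = \frac{1}{6} \cdot 0 = 0$)
$x = -6$
$Y{\left(4 \right)} x = 0 \left(-6\right) = 0$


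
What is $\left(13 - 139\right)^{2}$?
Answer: $15876$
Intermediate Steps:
$\left(13 - 139\right)^{2} = \left(-126\right)^{2} = 15876$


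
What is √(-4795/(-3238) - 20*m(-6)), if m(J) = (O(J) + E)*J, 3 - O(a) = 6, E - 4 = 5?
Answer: √7564469890/3238 ≈ 26.860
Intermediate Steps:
E = 9 (E = 4 + 5 = 9)
O(a) = -3 (O(a) = 3 - 1*6 = 3 - 6 = -3)
m(J) = 6*J (m(J) = (-3 + 9)*J = 6*J)
√(-4795/(-3238) - 20*m(-6)) = √(-4795/(-3238) - 120*(-6)) = √(-4795*(-1/3238) - 20*(-36)) = √(4795/3238 + 720) = √(2336155/3238) = √7564469890/3238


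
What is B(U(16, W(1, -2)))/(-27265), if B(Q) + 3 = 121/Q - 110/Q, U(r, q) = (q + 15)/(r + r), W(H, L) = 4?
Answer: -59/103607 ≈ -0.00056946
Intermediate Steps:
U(r, q) = (15 + q)/(2*r) (U(r, q) = (15 + q)/((2*r)) = (15 + q)*(1/(2*r)) = (15 + q)/(2*r))
B(Q) = -3 + 11/Q (B(Q) = -3 + (121/Q - 110/Q) = -3 + 11/Q)
B(U(16, W(1, -2)))/(-27265) = (-3 + 11/(((½)*(15 + 4)/16)))/(-27265) = (-3 + 11/(((½)*(1/16)*19)))*(-1/27265) = (-3 + 11/(19/32))*(-1/27265) = (-3 + 11*(32/19))*(-1/27265) = (-3 + 352/19)*(-1/27265) = (295/19)*(-1/27265) = -59/103607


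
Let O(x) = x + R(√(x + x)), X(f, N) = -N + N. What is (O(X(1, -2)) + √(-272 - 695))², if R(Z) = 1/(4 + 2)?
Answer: -34811/36 + I*√967/3 ≈ -966.97 + 10.366*I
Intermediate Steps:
X(f, N) = 0
R(Z) = ⅙ (R(Z) = 1/6 = ⅙)
O(x) = ⅙ + x (O(x) = x + ⅙ = ⅙ + x)
(O(X(1, -2)) + √(-272 - 695))² = ((⅙ + 0) + √(-272 - 695))² = (⅙ + √(-967))² = (⅙ + I*√967)²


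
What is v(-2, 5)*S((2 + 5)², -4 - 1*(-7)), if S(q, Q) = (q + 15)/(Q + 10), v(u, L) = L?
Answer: 320/13 ≈ 24.615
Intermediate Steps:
S(q, Q) = (15 + q)/(10 + Q)
v(-2, 5)*S((2 + 5)², -4 - 1*(-7)) = 5*((15 + (2 + 5)²)/(10 + (-4 - 1*(-7)))) = 5*((15 + 7²)/(10 + (-4 + 7))) = 5*((15 + 49)/(10 + 3)) = 5*(64/13) = 320/13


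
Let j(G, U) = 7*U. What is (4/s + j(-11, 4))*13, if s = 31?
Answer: 11336/31 ≈ 365.68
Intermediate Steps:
(4/s + j(-11, 4))*13 = (4/31 + 7*4)*13 = (4*(1/31) + 28)*13 = (4/31 + 28)*13 = (872/31)*13 = 11336/31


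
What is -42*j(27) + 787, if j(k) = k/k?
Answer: 745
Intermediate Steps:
j(k) = 1
-42*j(27) + 787 = -42*1 + 787 = -42 + 787 = 745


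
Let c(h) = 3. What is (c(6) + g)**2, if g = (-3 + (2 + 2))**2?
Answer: 16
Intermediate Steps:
g = 1 (g = (-3 + 4)**2 = 1**2 = 1)
(c(6) + g)**2 = (3 + 1)**2 = 4**2 = 16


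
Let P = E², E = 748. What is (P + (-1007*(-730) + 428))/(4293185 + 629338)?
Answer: 1295042/4922523 ≈ 0.26308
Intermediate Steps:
P = 559504 (P = 748² = 559504)
(P + (-1007*(-730) + 428))/(4293185 + 629338) = (559504 + (-1007*(-730) + 428))/(4293185 + 629338) = (559504 + (735110 + 428))/4922523 = (559504 + 735538)*(1/4922523) = 1295042*(1/4922523) = 1295042/4922523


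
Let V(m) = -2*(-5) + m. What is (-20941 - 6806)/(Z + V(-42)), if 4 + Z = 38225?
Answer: -27747/38189 ≈ -0.72657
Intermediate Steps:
V(m) = 10 + m
Z = 38221 (Z = -4 + 38225 = 38221)
(-20941 - 6806)/(Z + V(-42)) = (-20941 - 6806)/(38221 + (10 - 42)) = -27747/(38221 - 32) = -27747/38189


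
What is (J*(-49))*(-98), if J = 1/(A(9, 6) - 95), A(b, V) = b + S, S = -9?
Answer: -4802/95 ≈ -50.547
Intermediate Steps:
A(b, V) = -9 + b (A(b, V) = b - 9 = -9 + b)
J = -1/95 (J = 1/((-9 + 9) - 95) = 1/(0 - 95) = 1/(-95) = -1/95 ≈ -0.010526)
(J*(-49))*(-98) = -1/95*(-49)*(-98) = (49/95)*(-98) = -4802/95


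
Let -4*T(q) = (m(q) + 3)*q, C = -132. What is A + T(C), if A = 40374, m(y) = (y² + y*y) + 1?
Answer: 1190490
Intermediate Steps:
m(y) = 1 + 2*y² (m(y) = (y² + y²) + 1 = 2*y² + 1 = 1 + 2*y²)
T(q) = -q*(4 + 2*q²)/4 (T(q) = -((1 + 2*q²) + 3)*q/4 = -(4 + 2*q²)*q/4 = -q*(4 + 2*q²)/4)
A + T(C) = 40374 + (-1*(-132) - ½*(-132)³) = 40374 + (132 - ½*(-2299968)) = 40374 + (132 + 1149984) = 40374 + 1150116 = 1190490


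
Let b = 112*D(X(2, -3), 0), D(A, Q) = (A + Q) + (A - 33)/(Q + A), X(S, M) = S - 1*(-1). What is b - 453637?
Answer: -454421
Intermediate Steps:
X(S, M) = 1 + S (X(S, M) = S + 1 = 1 + S)
D(A, Q) = A + Q + (-33 + A)/(A + Q) (D(A, Q) = (A + Q) + (-33 + A)/(A + Q) = A + Q + (-33 + A)/(A + Q))
b = -784 (b = 112*((-33 + (1 + 2) + (1 + 2)² + 0² + 2*(1 + 2)*0)/((1 + 2) + 0)) = 112*((-33 + 3 + 3² + 0 + 2*3*0)/(3 + 0)) = 112*((-33 + 3 + 9 + 0 + 0)/3) = 112*((⅓)*(-21)) = 112*(-7) = -784)
b - 453637 = -784 - 453637 = -454421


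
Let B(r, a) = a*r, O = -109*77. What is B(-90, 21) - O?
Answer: 6503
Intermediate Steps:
O = -8393
B(-90, 21) - O = 21*(-90) - 1*(-8393) = -1890 + 8393 = 6503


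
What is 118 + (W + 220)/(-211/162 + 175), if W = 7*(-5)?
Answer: 3350372/28139 ≈ 119.07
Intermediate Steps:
W = -35
118 + (W + 220)/(-211/162 + 175) = 118 + (-35 + 220)/(-211/162 + 175) = 118 + 185/(-211*1/162 + 175) = 118 + 185/(-211/162 + 175) = 118 + 185/(28139/162) = 118 + 185*(162/28139) = 118 + 29970/28139 = 3350372/28139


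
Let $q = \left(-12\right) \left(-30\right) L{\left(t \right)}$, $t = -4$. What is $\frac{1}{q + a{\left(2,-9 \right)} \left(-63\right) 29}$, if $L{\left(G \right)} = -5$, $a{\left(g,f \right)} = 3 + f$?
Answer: $\frac{1}{9162} \approx 0.00010915$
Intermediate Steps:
$q = -1800$ ($q = \left(-12\right) \left(-30\right) \left(-5\right) = 360 \left(-5\right) = -1800$)
$\frac{1}{q + a{\left(2,-9 \right)} \left(-63\right) 29} = \frac{1}{-1800 + \left(3 - 9\right) \left(-63\right) 29} = \frac{1}{-1800 + \left(-6\right) \left(-63\right) 29} = \frac{1}{-1800 + 378 \cdot 29} = \frac{1}{-1800 + 10962} = \frac{1}{9162}$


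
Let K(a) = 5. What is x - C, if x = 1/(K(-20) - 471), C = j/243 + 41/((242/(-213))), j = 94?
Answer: 244562020/6850899 ≈ 35.698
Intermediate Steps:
C = -2099371/58806 (C = 94/243 + 41/((242/(-213))) = 94*(1/243) + 41/((242*(-1/213))) = 94/243 + 41/(-242/213) = 94/243 + 41*(-213/242) = 94/243 - 8733/242 = -2099371/58806 ≈ -35.700)
x = -1/466 (x = 1/(5 - 471) = 1/(-466) = -1/466 ≈ -0.0021459)
x - C = -1/466 - 1*(-2099371/58806) = -1/466 + 2099371/58806 = 244562020/6850899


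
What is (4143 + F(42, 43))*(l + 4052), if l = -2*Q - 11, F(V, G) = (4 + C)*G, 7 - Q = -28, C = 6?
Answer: 18159383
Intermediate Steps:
Q = 35 (Q = 7 - 1*(-28) = 7 + 28 = 35)
F(V, G) = 10*G (F(V, G) = (4 + 6)*G = 10*G)
l = -81 (l = -2*35 - 11 = -70 - 11 = -81)
(4143 + F(42, 43))*(l + 4052) = (4143 + 10*43)*(-81 + 4052) = (4143 + 430)*3971 = 4573*3971 = 18159383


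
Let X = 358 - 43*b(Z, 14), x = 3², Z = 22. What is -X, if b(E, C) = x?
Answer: 29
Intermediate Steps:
x = 9
b(E, C) = 9
X = -29 (X = 358 - 43*9 = 358 - 387 = -29)
-X = -1*(-29) = 29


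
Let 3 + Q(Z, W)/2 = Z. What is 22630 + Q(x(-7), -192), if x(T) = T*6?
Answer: 22540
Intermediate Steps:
x(T) = 6*T
Q(Z, W) = -6 + 2*Z
22630 + Q(x(-7), -192) = 22630 + (-6 + 2*(6*(-7))) = 22630 + (-6 + 2*(-42)) = 22630 + (-6 - 84) = 22630 - 90 = 22540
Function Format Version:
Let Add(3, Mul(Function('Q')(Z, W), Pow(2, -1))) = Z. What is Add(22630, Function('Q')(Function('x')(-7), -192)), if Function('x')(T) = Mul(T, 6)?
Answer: 22540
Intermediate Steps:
Function('x')(T) = Mul(6, T)
Function('Q')(Z, W) = Add(-6, Mul(2, Z))
Add(22630, Function('Q')(Function('x')(-7), -192)) = Add(22630, Add(-6, Mul(2, Mul(6, -7)))) = Add(22630, Add(-6, Mul(2, -42))) = Add(22630, Add(-6, -84)) = Add(22630, -90) = 22540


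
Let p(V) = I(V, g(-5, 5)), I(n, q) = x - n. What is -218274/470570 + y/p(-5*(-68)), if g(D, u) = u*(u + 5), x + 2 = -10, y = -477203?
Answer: 112240291631/82820320 ≈ 1355.2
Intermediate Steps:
x = -12 (x = -2 - 10 = -12)
g(D, u) = u*(5 + u)
I(n, q) = -12 - n
p(V) = -12 - V
-218274/470570 + y/p(-5*(-68)) = -218274/470570 - 477203/(-12 - (-5)*(-68)) = -218274*1/470570 - 477203/(-12 - 1*340) = -109137/235285 - 477203/(-12 - 340) = -109137/235285 - 477203/(-352) = -109137/235285 - 477203*(-1/352) = -109137/235285 + 477203/352 = 112240291631/82820320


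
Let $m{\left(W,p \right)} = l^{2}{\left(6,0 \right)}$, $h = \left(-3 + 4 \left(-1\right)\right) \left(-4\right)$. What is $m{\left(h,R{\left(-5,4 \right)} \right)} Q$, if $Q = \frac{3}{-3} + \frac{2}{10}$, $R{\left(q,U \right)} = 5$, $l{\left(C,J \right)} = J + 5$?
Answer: $-20$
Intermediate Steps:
$l{\left(C,J \right)} = 5 + J$
$h = 28$ ($h = \left(-3 - 4\right) \left(-4\right) = \left(-7\right) \left(-4\right) = 28$)
$m{\left(W,p \right)} = 25$ ($m{\left(W,p \right)} = \left(5 + 0\right)^{2} = 5^{2} = 25$)
$Q = - \frac{4}{5}$ ($Q = 3 \left(- \frac{1}{3}\right) + 2 \cdot \frac{1}{10} = -1 + \frac{1}{5} = - \frac{4}{5} \approx -0.8$)
$m{\left(h,R{\left(-5,4 \right)} \right)} Q = 25 \left(- \frac{4}{5}\right) = -20$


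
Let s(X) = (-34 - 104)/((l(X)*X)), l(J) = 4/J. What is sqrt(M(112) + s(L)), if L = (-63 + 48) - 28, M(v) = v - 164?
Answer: I*sqrt(346)/2 ≈ 9.3005*I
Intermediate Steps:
M(v) = -164 + v
L = -43 (L = -15 - 28 = -43)
s(X) = -69/2 (s(X) = (-34 - 104)/(((4/X)*X)) = -138/4 = -138*1/4 = -69/2)
sqrt(M(112) + s(L)) = sqrt((-164 + 112) - 69/2) = sqrt(-52 - 69/2) = sqrt(-173/2) = I*sqrt(346)/2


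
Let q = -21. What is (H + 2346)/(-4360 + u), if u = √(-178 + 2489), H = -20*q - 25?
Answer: -11950760/19007289 - 2741*√2311/19007289 ≈ -0.63568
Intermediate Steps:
H = 395 (H = -20*(-21) - 25 = 420 - 25 = 395)
u = √2311 ≈ 48.073
(H + 2346)/(-4360 + u) = (395 + 2346)/(-4360 + √2311) = 2741/(-4360 + √2311)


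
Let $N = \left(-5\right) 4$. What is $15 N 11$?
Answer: $-3300$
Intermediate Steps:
$N = -20$
$15 N 11 = 15 \left(-20\right) 11 = \left(-300\right) 11 = -3300$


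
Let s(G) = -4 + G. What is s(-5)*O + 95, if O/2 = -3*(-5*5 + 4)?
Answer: -1039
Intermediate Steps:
O = 126 (O = 2*(-3*(-5*5 + 4)) = 2*(-3*(-25 + 4)) = 2*(-3*(-21)) = 2*63 = 126)
s(-5)*O + 95 = (-4 - 5)*126 + 95 = -9*126 + 95 = -1134 + 95 = -1039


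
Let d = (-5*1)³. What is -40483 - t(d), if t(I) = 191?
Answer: -40674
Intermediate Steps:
d = -125 (d = (-5)³ = -125)
-40483 - t(d) = -40483 - 1*191 = -40483 - 191 = -40674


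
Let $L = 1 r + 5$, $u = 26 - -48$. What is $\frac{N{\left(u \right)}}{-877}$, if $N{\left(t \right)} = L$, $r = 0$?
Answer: $- \frac{5}{877} \approx -0.0057013$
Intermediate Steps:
$u = 74$ ($u = 26 + 48 = 74$)
$L = 5$ ($L = 1 \cdot 0 + 5 = 0 + 5 = 5$)
$N{\left(t \right)} = 5$
$\frac{N{\left(u \right)}}{-877} = \frac{5}{-877} = 5 \left(- \frac{1}{877}\right) = - \frac{5}{877}$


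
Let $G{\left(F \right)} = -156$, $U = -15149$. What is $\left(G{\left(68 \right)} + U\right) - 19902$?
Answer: $-35207$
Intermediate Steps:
$\left(G{\left(68 \right)} + U\right) - 19902 = \left(-156 - 15149\right) - 19902 = -15305 - 19902 = -35207$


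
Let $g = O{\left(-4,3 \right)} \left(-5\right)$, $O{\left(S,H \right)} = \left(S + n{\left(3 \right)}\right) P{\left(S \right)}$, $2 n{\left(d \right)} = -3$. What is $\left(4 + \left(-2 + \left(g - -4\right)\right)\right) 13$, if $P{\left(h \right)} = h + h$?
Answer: $-2782$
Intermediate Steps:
$n{\left(d \right)} = - \frac{3}{2}$ ($n{\left(d \right)} = \frac{1}{2} \left(-3\right) = - \frac{3}{2}$)
$P{\left(h \right)} = 2 h$
$O{\left(S,H \right)} = 2 S \left(- \frac{3}{2} + S\right)$ ($O{\left(S,H \right)} = \left(S - \frac{3}{2}\right) 2 S = \left(- \frac{3}{2} + S\right) 2 S = 2 S \left(- \frac{3}{2} + S\right)$)
$g = -220$ ($g = - 4 \left(-3 + 2 \left(-4\right)\right) \left(-5\right) = - 4 \left(-3 - 8\right) \left(-5\right) = \left(-4\right) \left(-11\right) \left(-5\right) = 44 \left(-5\right) = -220$)
$\left(4 + \left(-2 + \left(g - -4\right)\right)\right) 13 = \left(4 - 218\right) 13 = \left(-214\right) 13 = -2782$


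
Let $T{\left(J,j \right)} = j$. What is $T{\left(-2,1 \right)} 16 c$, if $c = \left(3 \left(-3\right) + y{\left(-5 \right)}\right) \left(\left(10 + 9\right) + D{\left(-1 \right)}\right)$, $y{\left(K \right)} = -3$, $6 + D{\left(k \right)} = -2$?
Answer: $-2112$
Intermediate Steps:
$D{\left(k \right)} = -8$ ($D{\left(k \right)} = -6 - 2 = -8$)
$c = -132$ ($c = \left(3 \left(-3\right) - 3\right) \left(\left(10 + 9\right) - 8\right) = \left(-9 - 3\right) \left(19 - 8\right) = \left(-12\right) 11 = -132$)
$T{\left(-2,1 \right)} 16 c = 1 \cdot 16 \left(-132\right) = 16 \left(-132\right) = -2112$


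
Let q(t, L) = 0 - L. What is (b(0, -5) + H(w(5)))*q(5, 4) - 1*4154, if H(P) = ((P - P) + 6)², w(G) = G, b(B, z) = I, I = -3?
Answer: -4286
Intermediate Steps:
b(B, z) = -3
H(P) = 36 (H(P) = (0 + 6)² = 6² = 36)
q(t, L) = -L
(b(0, -5) + H(w(5)))*q(5, 4) - 1*4154 = (-3 + 36)*(-1*4) - 1*4154 = 33*(-4) - 4154 = -132 - 4154 = -4286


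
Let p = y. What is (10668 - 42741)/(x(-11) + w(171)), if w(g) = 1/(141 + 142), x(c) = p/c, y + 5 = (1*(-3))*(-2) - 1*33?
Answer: -99843249/9067 ≈ -11012.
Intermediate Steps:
y = -32 (y = -5 + ((1*(-3))*(-2) - 1*33) = -5 + (-3*(-2) - 33) = -5 + (6 - 33) = -5 - 27 = -32)
p = -32
x(c) = -32/c
w(g) = 1/283
(10668 - 42741)/(x(-11) + w(171)) = (10668 - 42741)/(-32/(-11) + 1/283) = -32073/(-32*(-1/11) + 1/283) = -32073/(32/11 + 1/283) = -32073/9067/3113 = -32073*3113/9067 = -99843249/9067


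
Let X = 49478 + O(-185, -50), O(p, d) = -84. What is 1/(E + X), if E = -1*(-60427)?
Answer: 1/109821 ≈ 9.1057e-6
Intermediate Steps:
E = 60427
X = 49394 (X = 49478 - 84 = 49394)
1/(E + X) = 1/(60427 + 49394) = 1/109821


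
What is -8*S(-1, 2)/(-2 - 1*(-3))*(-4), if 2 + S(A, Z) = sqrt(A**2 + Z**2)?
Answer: -64 + 32*sqrt(5) ≈ 7.5542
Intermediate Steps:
S(A, Z) = -2 + sqrt(A**2 + Z**2)
-8*S(-1, 2)/(-2 - 1*(-3))*(-4) = -8*(-2 + sqrt((-1)**2 + 2**2))/(-2 - 1*(-3))*(-4) = -8*(-2 + sqrt(1 + 4))/(-2 + 3)*(-4) = -8*(-2 + sqrt(5))/1*(-4) = -8*(-2 + sqrt(5))*(-4) = (16 - 8*sqrt(5))*(-4) = -64 + 32*sqrt(5)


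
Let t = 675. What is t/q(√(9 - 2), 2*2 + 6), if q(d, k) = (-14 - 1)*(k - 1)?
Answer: -5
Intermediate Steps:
q(d, k) = 15 - 15*k (q(d, k) = -15*(-1 + k) = 15 - 15*k)
t/q(√(9 - 2), 2*2 + 6) = 675/(15 - 15*(2*2 + 6)) = 675/(15 - 15*(4 + 6)) = 675/(15 - 15*10) = 675/(15 - 150) = 675/(-135) = 675*(-1/135) = -5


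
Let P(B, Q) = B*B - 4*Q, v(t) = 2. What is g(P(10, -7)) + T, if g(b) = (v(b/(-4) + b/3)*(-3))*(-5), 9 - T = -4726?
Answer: 4765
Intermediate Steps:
T = 4735 (T = 9 - 1*(-4726) = 9 + 4726 = 4735)
P(B, Q) = B² - 4*Q
g(b) = 30 (g(b) = (2*(-3))*(-5) = -6*(-5) = 30)
g(P(10, -7)) + T = 30 + 4735 = 4765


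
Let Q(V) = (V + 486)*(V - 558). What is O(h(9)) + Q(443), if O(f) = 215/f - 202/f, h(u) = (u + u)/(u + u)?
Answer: -106822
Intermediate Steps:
h(u) = 1 (h(u) = (2*u)/((2*u)) = (2*u)*(1/(2*u)) = 1)
Q(V) = (-558 + V)*(486 + V) (Q(V) = (486 + V)*(-558 + V) = (-558 + V)*(486 + V))
O(f) = 13/f
O(h(9)) + Q(443) = 13/1 + (-271188 + 443² - 72*443) = 13*1 + (-271188 + 196249 - 31896) = 13 - 106835 = -106822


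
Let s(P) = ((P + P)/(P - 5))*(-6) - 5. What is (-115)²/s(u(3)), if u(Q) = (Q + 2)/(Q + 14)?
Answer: -52900/17 ≈ -3111.8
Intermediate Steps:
u(Q) = (2 + Q)/(14 + Q)
s(P) = -5 - 12*P/(-5 + P) (s(P) = ((2*P)/(-5 + P))*(-6) - 5 = (2*P/(-5 + P))*(-6) - 5 = -12*P/(-5 + P) - 5 = -5 - 12*P/(-5 + P))
(-115)²/s(u(3)) = (-115)²/(((25 - 17*(2 + 3)/(14 + 3))/(-5 + (2 + 3)/(14 + 3)))) = 13225/(((25 - 17*5/17)/(-5 + 5/17))) = 13225/(((25 - 5)/(-80/17))) = 13225/((-17/80*20)) = 13225/(-17/4) = 13225*(-4/17) = -52900/17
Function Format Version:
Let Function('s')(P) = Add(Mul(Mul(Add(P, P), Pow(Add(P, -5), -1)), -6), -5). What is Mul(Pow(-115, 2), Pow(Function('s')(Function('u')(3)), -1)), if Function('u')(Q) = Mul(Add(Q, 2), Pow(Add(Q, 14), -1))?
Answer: Rational(-52900, 17) ≈ -3111.8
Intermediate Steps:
Function('u')(Q) = Mul(Pow(Add(14, Q), -1), Add(2, Q)) (Function('u')(Q) = Mul(Add(2, Q), Pow(Add(14, Q), -1)) = Mul(Pow(Add(14, Q), -1), Add(2, Q)))
Function('s')(P) = Add(-5, Mul(-12, P, Pow(Add(-5, P), -1))) (Function('s')(P) = Add(Mul(Mul(Mul(2, P), Pow(Add(-5, P), -1)), -6), -5) = Add(Mul(Mul(2, P, Pow(Add(-5, P), -1)), -6), -5) = Add(Mul(-12, P, Pow(Add(-5, P), -1)), -5) = Add(-5, Mul(-12, P, Pow(Add(-5, P), -1))))
Mul(Pow(-115, 2), Pow(Function('s')(Function('u')(3)), -1)) = Mul(Pow(-115, 2), Pow(Mul(Pow(Add(-5, Mul(Pow(Add(14, 3), -1), Add(2, 3))), -1), Add(25, Mul(-17, Mul(Pow(Add(14, 3), -1), Add(2, 3))))), -1)) = Mul(13225, Pow(Mul(Pow(Add(-5, Mul(Pow(17, -1), 5)), -1), Add(25, Mul(-17, Mul(Pow(17, -1), 5)))), -1)) = Mul(13225, Pow(Mul(Pow(Add(-5, Mul(Rational(1, 17), 5)), -1), Add(25, Mul(-17, Mul(Rational(1, 17), 5)))), -1)) = Mul(13225, Pow(Mul(Pow(Add(-5, Rational(5, 17)), -1), Add(25, Mul(-17, Rational(5, 17)))), -1)) = Mul(13225, Pow(Mul(Pow(Rational(-80, 17), -1), Add(25, -5)), -1)) = Mul(13225, Pow(Mul(Rational(-17, 80), 20), -1)) = Mul(13225, Pow(Rational(-17, 4), -1)) = Mul(13225, Rational(-4, 17)) = Rational(-52900, 17)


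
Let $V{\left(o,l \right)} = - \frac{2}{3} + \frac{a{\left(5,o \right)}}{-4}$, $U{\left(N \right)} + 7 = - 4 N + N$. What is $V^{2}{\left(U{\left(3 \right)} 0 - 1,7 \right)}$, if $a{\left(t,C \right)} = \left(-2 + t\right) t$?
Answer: $\frac{2809}{144} \approx 19.507$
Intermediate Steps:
$a{\left(t,C \right)} = t \left(-2 + t\right)$
$U{\left(N \right)} = -7 - 3 N$ ($U{\left(N \right)} = -7 + \left(- 4 N + N\right) = -7 - 3 N$)
$V{\left(o,l \right)} = - \frac{53}{12}$ ($V{\left(o,l \right)} = - \frac{2}{3} + \frac{5 \left(-2 + 5\right)}{-4} = \left(-2\right) \frac{1}{3} + 5 \cdot 3 \left(- \frac{1}{4}\right) = - \frac{2}{3} + 15 \left(- \frac{1}{4}\right) = - \frac{2}{3} - \frac{15}{4} = - \frac{53}{12}$)
$V^{2}{\left(U{\left(3 \right)} 0 - 1,7 \right)} = \left(- \frac{53}{12}\right)^{2} = \frac{2809}{144}$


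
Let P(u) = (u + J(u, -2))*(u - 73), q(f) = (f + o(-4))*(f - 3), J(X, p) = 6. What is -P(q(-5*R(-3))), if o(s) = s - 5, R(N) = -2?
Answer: 858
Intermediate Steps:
o(s) = -5 + s
q(f) = (-9 + f)*(-3 + f) (q(f) = (f + (-5 - 4))*(f - 3) = (f - 9)*(-3 + f) = (-9 + f)*(-3 + f))
P(u) = (-73 + u)*(6 + u) (P(u) = (u + 6)*(u - 73) = (6 + u)*(-73 + u) = (-73 + u)*(6 + u))
-P(q(-5*R(-3))) = -(-438 + (27 + (-5*(-2))² - (-60)*(-2))² - 67*(27 + (-5*(-2))² - (-60)*(-2))) = -(-438 + (27 + 10² - 12*10)² - 67*(27 + 10² - 12*10)) = -(-438 + (27 + 100 - 120)² - 67*(27 + 100 - 120)) = -(-438 + 7² - 67*7) = -(-438 + 49 - 469) = -1*(-858) = 858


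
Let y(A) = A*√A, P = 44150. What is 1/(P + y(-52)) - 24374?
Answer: -23756888175121/974681554 + 26*I*√13/487340777 ≈ -24374.0 + 1.9236e-7*I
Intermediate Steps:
y(A) = A^(3/2)
1/(P + y(-52)) - 24374 = 1/(44150 + (-52)^(3/2)) - 24374 = 1/(44150 - 104*I*√13) - 24374 = -24374 + 1/(44150 - 104*I*√13)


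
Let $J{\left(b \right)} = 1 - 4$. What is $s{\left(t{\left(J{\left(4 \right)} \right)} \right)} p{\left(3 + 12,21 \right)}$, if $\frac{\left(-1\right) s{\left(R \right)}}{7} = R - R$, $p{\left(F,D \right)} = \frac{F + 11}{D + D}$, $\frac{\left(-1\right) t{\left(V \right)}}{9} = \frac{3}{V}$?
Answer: $0$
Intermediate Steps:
$J{\left(b \right)} = -3$ ($J{\left(b \right)} = 1 - 4 = -3$)
$t{\left(V \right)} = - \frac{27}{V}$ ($t{\left(V \right)} = - 9 \frac{3}{V} = - \frac{27}{V}$)
$p{\left(F,D \right)} = \frac{11 + F}{2 D}$
$s{\left(R \right)} = 0$ ($s{\left(R \right)} = - 7 \left(R - R\right) = \left(-7\right) 0 = 0$)
$s{\left(t{\left(J{\left(4 \right)} \right)} \right)} p{\left(3 + 12,21 \right)} = 0 \frac{11 + \left(3 + 12\right)}{2 \cdot 21} = 0 \cdot \frac{1}{2} \cdot \frac{1}{21} \left(11 + 15\right) = 0 \cdot \frac{1}{2} \cdot \frac{1}{21} \cdot 26 = 0 \cdot \frac{13}{21} = 0$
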